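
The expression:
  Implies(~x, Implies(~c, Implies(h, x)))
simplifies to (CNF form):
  c | x | ~h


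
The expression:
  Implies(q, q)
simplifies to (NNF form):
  True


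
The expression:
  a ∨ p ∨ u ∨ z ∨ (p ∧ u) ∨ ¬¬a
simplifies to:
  a ∨ p ∨ u ∨ z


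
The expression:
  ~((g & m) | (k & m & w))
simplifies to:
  ~m | (~g & ~k) | (~g & ~w)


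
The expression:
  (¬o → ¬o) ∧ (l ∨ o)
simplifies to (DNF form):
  l ∨ o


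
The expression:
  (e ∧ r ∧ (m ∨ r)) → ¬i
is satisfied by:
  {e: False, i: False, r: False}
  {r: True, e: False, i: False}
  {i: True, e: False, r: False}
  {r: True, i: True, e: False}
  {e: True, r: False, i: False}
  {r: True, e: True, i: False}
  {i: True, e: True, r: False}


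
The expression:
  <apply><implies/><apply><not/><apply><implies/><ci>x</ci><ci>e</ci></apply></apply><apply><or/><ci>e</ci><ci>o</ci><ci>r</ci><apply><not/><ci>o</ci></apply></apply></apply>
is always true.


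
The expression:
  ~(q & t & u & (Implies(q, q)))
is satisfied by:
  {u: False, t: False, q: False}
  {q: True, u: False, t: False}
  {t: True, u: False, q: False}
  {q: True, t: True, u: False}
  {u: True, q: False, t: False}
  {q: True, u: True, t: False}
  {t: True, u: True, q: False}


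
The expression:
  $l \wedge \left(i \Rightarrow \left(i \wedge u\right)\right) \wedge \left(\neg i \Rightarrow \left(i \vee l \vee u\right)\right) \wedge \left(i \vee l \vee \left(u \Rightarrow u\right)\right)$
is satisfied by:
  {u: True, l: True, i: False}
  {l: True, i: False, u: False}
  {i: True, u: True, l: True}


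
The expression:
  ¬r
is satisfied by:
  {r: False}


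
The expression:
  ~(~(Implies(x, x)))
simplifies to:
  True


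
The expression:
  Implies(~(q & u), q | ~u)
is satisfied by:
  {q: True, u: False}
  {u: False, q: False}
  {u: True, q: True}


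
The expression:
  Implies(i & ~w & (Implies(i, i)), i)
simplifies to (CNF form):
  True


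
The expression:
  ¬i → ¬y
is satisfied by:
  {i: True, y: False}
  {y: False, i: False}
  {y: True, i: True}


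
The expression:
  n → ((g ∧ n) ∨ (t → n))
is always true.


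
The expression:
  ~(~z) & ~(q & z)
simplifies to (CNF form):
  z & ~q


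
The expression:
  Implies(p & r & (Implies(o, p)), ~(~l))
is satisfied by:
  {l: True, p: False, r: False}
  {p: False, r: False, l: False}
  {r: True, l: True, p: False}
  {r: True, p: False, l: False}
  {l: True, p: True, r: False}
  {p: True, l: False, r: False}
  {r: True, p: True, l: True}


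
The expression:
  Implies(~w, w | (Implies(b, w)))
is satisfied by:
  {w: True, b: False}
  {b: False, w: False}
  {b: True, w: True}


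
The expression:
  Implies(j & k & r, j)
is always true.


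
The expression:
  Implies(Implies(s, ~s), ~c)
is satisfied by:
  {s: True, c: False}
  {c: False, s: False}
  {c: True, s: True}


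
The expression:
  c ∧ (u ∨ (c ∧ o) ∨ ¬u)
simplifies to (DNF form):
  c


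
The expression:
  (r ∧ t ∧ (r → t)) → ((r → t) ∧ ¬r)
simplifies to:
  ¬r ∨ ¬t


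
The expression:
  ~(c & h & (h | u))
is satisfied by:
  {h: False, c: False}
  {c: True, h: False}
  {h: True, c: False}


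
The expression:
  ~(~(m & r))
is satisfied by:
  {r: True, m: True}


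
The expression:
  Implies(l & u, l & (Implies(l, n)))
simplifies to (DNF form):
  n | ~l | ~u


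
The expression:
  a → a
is always true.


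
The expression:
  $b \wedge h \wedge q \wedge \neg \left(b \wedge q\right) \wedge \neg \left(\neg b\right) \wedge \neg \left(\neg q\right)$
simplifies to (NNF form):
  $\text{False}$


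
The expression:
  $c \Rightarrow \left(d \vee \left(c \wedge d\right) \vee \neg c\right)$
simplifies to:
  $d \vee \neg c$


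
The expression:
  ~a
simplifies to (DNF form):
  ~a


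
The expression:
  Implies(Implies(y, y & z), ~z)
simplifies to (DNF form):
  ~z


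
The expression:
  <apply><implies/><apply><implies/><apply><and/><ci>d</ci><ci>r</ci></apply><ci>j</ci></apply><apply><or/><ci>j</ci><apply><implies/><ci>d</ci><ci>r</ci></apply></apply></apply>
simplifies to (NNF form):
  <apply><or/><ci>j</ci><ci>r</ci><apply><not/><ci>d</ci></apply></apply>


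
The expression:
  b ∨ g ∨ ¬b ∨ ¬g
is always true.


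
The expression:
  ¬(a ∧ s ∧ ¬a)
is always true.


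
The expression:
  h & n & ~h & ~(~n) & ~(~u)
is never true.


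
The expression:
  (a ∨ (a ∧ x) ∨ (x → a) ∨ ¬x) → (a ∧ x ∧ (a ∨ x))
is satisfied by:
  {x: True}


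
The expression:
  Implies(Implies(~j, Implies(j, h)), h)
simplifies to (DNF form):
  h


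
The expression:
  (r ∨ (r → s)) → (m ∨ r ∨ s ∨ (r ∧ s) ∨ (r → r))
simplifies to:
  True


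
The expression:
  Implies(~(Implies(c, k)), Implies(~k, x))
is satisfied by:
  {x: True, k: True, c: False}
  {x: True, c: False, k: False}
  {k: True, c: False, x: False}
  {k: False, c: False, x: False}
  {x: True, k: True, c: True}
  {x: True, c: True, k: False}
  {k: True, c: True, x: False}


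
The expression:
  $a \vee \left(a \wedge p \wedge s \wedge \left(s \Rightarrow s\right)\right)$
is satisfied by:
  {a: True}


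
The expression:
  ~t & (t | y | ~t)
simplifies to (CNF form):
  ~t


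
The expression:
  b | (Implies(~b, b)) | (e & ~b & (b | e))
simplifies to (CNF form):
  b | e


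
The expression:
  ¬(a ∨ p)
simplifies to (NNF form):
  ¬a ∧ ¬p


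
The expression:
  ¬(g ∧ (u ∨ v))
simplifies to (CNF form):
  (¬g ∨ ¬u) ∧ (¬g ∨ ¬v)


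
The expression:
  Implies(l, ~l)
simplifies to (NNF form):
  ~l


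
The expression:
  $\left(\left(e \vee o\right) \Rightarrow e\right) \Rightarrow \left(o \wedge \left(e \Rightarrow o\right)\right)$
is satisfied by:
  {o: True}


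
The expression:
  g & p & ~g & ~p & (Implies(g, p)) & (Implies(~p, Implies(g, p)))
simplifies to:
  False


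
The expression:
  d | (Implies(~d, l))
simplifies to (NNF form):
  d | l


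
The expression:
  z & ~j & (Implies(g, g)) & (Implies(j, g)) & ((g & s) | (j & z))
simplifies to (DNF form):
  g & s & z & ~j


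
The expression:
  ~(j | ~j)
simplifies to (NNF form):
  False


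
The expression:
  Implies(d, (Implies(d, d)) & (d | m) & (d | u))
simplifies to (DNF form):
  True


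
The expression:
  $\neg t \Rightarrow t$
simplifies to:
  $t$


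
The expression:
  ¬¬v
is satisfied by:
  {v: True}


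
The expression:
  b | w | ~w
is always true.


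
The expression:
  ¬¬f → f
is always true.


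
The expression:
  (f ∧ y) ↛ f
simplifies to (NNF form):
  False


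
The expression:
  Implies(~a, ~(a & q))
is always true.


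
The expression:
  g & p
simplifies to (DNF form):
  g & p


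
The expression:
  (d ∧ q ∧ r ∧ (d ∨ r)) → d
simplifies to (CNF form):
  True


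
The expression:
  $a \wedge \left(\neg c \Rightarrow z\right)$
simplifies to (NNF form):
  $a \wedge \left(c \vee z\right)$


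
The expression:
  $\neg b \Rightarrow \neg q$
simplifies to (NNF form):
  $b \vee \neg q$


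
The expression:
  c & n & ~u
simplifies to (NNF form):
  c & n & ~u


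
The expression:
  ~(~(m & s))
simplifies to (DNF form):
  m & s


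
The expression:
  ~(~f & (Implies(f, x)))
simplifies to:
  f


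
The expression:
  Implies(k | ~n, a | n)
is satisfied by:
  {n: True, a: True}
  {n: True, a: False}
  {a: True, n: False}


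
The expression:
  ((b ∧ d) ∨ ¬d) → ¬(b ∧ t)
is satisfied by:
  {t: False, b: False}
  {b: True, t: False}
  {t: True, b: False}


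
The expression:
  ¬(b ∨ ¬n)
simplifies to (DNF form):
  n ∧ ¬b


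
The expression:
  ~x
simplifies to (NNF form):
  ~x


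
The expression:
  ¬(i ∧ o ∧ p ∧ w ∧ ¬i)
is always true.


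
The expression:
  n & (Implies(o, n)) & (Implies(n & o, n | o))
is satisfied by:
  {n: True}


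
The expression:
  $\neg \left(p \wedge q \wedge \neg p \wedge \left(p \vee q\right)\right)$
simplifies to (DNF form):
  $\text{True}$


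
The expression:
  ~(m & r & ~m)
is always true.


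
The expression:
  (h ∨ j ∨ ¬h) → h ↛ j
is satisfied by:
  {h: True, j: False}


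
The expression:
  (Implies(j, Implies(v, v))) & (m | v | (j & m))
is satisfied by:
  {m: True, v: True}
  {m: True, v: False}
  {v: True, m: False}


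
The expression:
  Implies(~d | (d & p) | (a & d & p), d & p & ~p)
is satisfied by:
  {d: True, p: False}


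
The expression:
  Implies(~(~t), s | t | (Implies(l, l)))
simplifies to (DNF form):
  True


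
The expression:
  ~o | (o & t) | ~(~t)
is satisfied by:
  {t: True, o: False}
  {o: False, t: False}
  {o: True, t: True}


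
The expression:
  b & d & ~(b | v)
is never true.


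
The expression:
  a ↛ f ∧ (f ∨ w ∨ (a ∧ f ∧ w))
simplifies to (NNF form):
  a ∧ w ∧ ¬f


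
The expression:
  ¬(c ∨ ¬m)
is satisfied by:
  {m: True, c: False}


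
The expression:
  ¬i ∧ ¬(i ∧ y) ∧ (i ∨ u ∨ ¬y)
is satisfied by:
  {u: True, i: False, y: False}
  {i: False, y: False, u: False}
  {y: True, u: True, i: False}


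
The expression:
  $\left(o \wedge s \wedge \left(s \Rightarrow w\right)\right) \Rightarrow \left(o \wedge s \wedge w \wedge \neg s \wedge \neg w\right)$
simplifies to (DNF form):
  $\neg o \vee \neg s \vee \neg w$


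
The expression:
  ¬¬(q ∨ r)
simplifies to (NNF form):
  q ∨ r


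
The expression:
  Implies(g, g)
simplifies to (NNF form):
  True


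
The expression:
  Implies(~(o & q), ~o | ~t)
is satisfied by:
  {q: True, o: False, t: False}
  {o: False, t: False, q: False}
  {q: True, t: True, o: False}
  {t: True, o: False, q: False}
  {q: True, o: True, t: False}
  {o: True, q: False, t: False}
  {q: True, t: True, o: True}


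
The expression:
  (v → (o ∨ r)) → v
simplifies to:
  v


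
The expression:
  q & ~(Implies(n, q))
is never true.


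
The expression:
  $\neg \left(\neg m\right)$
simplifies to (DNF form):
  $m$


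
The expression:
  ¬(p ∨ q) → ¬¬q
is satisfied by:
  {q: True, p: True}
  {q: True, p: False}
  {p: True, q: False}


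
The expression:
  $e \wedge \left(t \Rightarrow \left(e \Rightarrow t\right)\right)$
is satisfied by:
  {e: True}


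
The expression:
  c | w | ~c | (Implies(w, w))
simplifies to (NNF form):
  True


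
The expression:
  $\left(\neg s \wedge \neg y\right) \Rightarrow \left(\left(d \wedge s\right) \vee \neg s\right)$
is always true.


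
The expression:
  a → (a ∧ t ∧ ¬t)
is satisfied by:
  {a: False}


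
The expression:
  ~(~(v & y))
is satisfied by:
  {y: True, v: True}


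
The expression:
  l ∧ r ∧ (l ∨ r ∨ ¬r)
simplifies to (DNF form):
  l ∧ r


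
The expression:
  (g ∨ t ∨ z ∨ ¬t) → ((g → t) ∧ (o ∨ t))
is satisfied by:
  {t: True, o: True, g: False}
  {t: True, o: False, g: False}
  {t: True, g: True, o: True}
  {t: True, g: True, o: False}
  {o: True, g: False, t: False}


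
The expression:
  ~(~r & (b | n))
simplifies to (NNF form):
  r | (~b & ~n)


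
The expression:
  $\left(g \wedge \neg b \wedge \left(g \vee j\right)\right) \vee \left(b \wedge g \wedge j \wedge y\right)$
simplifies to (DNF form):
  $\left(g \wedge \neg b\right) \vee \left(g \wedge j \wedge y\right) \vee \left(g \wedge j \wedge \neg b\right) \vee \left(g \wedge y \wedge \neg b\right)$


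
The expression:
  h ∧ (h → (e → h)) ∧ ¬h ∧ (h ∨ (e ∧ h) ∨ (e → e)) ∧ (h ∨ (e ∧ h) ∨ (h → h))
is never true.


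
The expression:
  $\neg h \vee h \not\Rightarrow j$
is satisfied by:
  {h: False, j: False}
  {j: True, h: False}
  {h: True, j: False}


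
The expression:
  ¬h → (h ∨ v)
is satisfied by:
  {v: True, h: True}
  {v: True, h: False}
  {h: True, v: False}


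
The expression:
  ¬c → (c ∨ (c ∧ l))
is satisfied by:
  {c: True}


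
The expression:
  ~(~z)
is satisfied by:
  {z: True}


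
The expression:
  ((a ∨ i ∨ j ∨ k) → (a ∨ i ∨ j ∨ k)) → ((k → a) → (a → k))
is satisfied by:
  {k: True, a: False}
  {a: False, k: False}
  {a: True, k: True}


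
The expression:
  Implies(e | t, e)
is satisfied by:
  {e: True, t: False}
  {t: False, e: False}
  {t: True, e: True}


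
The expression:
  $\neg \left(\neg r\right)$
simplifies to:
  $r$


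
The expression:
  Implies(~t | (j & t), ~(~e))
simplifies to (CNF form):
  (e | t) & (e | ~j)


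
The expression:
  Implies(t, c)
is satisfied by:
  {c: True, t: False}
  {t: False, c: False}
  {t: True, c: True}


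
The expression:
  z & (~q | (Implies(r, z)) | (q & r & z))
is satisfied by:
  {z: True}


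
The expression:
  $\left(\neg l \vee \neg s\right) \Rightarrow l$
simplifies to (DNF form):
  $l$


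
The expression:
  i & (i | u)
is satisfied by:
  {i: True}


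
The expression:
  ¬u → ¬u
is always true.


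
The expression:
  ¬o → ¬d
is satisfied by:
  {o: True, d: False}
  {d: False, o: False}
  {d: True, o: True}


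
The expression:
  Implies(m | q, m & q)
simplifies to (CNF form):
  (m | ~m) & (m | ~q) & (q | ~m) & (q | ~q)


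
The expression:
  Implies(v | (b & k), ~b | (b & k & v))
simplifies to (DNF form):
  ~b | (k & v) | (~k & ~v)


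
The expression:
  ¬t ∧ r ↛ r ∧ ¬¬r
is never true.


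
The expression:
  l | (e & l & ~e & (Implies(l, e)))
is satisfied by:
  {l: True}


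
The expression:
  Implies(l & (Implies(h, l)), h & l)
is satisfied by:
  {h: True, l: False}
  {l: False, h: False}
  {l: True, h: True}


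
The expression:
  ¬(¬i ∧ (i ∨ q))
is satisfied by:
  {i: True, q: False}
  {q: False, i: False}
  {q: True, i: True}


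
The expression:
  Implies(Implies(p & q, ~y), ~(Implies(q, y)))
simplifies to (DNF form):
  (p & q) | (q & ~y)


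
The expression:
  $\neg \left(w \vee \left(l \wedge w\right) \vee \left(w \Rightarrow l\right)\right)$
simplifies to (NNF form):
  $\text{False}$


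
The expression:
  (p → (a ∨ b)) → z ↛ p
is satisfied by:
  {z: True, a: False, p: False, b: False}
  {b: True, z: True, a: False, p: False}
  {z: True, a: True, b: False, p: False}
  {b: True, z: True, a: True, p: False}
  {p: True, z: True, b: False, a: False}
  {p: True, b: False, a: False, z: False}


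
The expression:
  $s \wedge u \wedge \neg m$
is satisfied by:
  {u: True, s: True, m: False}


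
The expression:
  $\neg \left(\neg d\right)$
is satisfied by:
  {d: True}


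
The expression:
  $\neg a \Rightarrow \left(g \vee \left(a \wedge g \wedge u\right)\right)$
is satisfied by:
  {a: True, g: True}
  {a: True, g: False}
  {g: True, a: False}


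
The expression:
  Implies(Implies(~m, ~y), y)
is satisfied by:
  {y: True}


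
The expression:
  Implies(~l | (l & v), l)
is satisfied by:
  {l: True}


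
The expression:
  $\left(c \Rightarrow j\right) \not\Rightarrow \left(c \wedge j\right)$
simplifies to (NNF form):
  $\neg c$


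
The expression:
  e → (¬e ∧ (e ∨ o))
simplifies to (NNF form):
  ¬e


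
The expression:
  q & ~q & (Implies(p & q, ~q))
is never true.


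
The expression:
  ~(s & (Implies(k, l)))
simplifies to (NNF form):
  ~s | (k & ~l)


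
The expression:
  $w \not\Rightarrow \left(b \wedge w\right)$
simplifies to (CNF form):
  $w \wedge \neg b$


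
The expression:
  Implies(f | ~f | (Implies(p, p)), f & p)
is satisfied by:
  {p: True, f: True}


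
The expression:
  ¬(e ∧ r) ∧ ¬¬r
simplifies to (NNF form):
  r ∧ ¬e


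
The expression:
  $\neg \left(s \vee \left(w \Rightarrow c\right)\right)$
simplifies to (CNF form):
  $w \wedge \neg c \wedge \neg s$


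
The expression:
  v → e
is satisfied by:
  {e: True, v: False}
  {v: False, e: False}
  {v: True, e: True}


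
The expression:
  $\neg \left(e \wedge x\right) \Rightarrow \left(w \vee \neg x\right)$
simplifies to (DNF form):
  $e \vee w \vee \neg x$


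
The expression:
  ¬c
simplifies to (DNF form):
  ¬c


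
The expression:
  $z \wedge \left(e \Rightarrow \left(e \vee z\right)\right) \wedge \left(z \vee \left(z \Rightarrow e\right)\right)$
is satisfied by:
  {z: True}


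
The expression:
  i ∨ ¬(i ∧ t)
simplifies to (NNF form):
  True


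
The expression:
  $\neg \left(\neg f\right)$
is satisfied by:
  {f: True}


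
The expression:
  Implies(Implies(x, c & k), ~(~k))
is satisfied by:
  {x: True, k: True}
  {x: True, k: False}
  {k: True, x: False}


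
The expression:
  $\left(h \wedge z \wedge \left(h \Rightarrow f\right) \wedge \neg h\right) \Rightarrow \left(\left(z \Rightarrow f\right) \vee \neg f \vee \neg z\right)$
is always true.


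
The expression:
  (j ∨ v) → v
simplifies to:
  v ∨ ¬j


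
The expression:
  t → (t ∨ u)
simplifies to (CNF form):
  True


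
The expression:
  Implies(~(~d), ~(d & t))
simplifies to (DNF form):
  ~d | ~t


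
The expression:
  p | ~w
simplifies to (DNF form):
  p | ~w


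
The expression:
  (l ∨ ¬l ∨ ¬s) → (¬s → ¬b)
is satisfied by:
  {s: True, b: False}
  {b: False, s: False}
  {b: True, s: True}


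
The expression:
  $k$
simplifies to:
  $k$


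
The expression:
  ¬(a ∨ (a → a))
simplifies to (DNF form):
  False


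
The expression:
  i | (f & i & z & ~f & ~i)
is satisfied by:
  {i: True}


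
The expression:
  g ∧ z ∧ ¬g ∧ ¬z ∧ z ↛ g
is never true.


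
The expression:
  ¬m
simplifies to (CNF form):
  ¬m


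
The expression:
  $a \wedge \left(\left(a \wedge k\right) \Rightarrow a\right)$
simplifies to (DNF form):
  $a$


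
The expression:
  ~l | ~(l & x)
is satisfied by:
  {l: False, x: False}
  {x: True, l: False}
  {l: True, x: False}


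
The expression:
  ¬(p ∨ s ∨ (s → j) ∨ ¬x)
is never true.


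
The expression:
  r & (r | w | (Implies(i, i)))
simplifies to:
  r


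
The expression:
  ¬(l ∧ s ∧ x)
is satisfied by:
  {l: False, x: False, s: False}
  {s: True, l: False, x: False}
  {x: True, l: False, s: False}
  {s: True, x: True, l: False}
  {l: True, s: False, x: False}
  {s: True, l: True, x: False}
  {x: True, l: True, s: False}


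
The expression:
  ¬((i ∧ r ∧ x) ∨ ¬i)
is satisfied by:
  {i: True, x: False, r: False}
  {i: True, r: True, x: False}
  {i: True, x: True, r: False}


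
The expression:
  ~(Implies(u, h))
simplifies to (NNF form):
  u & ~h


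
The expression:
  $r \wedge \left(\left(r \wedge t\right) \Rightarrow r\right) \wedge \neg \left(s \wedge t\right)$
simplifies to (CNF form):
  $r \wedge \left(\neg s \vee \neg t\right)$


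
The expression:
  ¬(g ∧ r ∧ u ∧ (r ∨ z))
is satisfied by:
  {g: False, u: False, r: False}
  {r: True, g: False, u: False}
  {u: True, g: False, r: False}
  {r: True, u: True, g: False}
  {g: True, r: False, u: False}
  {r: True, g: True, u: False}
  {u: True, g: True, r: False}


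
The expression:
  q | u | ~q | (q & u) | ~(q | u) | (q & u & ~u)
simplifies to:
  True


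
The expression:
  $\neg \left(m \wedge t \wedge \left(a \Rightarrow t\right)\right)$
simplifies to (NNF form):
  $\neg m \vee \neg t$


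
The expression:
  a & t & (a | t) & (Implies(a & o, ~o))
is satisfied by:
  {t: True, a: True, o: False}


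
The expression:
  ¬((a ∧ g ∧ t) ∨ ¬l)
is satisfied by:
  {l: True, g: False, t: False, a: False}
  {a: True, l: True, g: False, t: False}
  {t: True, l: True, g: False, a: False}
  {a: True, t: True, l: True, g: False}
  {g: True, l: True, a: False, t: False}
  {a: True, g: True, l: True, t: False}
  {t: True, g: True, l: True, a: False}


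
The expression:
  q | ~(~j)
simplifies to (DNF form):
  j | q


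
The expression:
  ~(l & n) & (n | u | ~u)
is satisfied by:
  {l: False, n: False}
  {n: True, l: False}
  {l: True, n: False}


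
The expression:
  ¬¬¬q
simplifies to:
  ¬q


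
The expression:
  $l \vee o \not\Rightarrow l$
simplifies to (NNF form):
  $l \vee o$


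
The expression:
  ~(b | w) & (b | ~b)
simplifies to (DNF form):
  ~b & ~w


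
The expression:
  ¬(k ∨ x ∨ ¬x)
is never true.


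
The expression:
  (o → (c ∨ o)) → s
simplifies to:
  s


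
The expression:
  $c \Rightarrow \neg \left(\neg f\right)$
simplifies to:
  $f \vee \neg c$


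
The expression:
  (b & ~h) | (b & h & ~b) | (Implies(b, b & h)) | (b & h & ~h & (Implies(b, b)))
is always true.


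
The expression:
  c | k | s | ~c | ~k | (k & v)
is always true.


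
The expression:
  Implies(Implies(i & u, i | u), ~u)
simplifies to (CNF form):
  ~u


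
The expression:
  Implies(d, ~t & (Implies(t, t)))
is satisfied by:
  {t: False, d: False}
  {d: True, t: False}
  {t: True, d: False}


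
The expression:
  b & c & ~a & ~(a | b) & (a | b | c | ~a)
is never true.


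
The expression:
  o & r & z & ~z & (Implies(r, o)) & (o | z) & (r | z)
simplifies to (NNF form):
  False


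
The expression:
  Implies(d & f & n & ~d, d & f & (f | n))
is always true.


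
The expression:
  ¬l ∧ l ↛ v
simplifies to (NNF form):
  False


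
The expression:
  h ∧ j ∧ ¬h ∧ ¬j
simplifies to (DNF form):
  False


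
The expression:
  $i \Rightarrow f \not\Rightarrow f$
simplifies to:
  $\neg i$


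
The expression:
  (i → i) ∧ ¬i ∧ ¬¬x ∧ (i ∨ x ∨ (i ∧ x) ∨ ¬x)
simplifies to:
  x ∧ ¬i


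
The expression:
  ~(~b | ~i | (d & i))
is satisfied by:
  {i: True, b: True, d: False}


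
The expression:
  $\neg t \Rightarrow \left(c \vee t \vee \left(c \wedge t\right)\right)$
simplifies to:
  $c \vee t$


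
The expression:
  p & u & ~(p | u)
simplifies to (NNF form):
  False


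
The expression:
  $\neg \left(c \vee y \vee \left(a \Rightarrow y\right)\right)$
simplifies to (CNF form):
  $a \wedge \neg c \wedge \neg y$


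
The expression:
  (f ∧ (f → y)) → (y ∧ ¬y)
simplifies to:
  ¬f ∨ ¬y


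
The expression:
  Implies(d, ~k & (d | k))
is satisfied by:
  {k: False, d: False}
  {d: True, k: False}
  {k: True, d: False}


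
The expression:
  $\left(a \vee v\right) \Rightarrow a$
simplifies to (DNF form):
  $a \vee \neg v$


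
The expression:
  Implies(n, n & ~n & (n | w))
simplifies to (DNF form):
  ~n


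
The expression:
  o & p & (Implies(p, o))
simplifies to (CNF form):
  o & p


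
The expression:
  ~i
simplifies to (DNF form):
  ~i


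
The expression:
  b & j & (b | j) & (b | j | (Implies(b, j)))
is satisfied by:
  {j: True, b: True}


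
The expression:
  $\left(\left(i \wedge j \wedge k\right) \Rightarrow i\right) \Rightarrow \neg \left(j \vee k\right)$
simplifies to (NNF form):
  $\neg j \wedge \neg k$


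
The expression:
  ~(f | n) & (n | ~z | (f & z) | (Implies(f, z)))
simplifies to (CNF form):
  ~f & ~n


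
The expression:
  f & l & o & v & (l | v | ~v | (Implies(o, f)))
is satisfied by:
  {v: True, f: True, o: True, l: True}


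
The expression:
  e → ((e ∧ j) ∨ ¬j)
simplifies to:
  True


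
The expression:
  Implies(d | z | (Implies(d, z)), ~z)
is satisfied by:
  {z: False}


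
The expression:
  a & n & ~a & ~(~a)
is never true.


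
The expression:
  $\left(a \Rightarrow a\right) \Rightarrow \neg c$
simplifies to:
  $\neg c$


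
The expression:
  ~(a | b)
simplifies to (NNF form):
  ~a & ~b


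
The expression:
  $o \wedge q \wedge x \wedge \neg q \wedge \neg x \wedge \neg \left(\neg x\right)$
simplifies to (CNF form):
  $\text{False}$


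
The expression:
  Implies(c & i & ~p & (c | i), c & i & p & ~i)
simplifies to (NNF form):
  p | ~c | ~i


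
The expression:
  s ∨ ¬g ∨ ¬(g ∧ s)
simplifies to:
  True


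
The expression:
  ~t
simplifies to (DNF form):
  ~t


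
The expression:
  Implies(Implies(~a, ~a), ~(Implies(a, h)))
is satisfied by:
  {a: True, h: False}


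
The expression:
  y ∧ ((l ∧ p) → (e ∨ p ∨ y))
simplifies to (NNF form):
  y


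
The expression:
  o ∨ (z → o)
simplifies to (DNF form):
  o ∨ ¬z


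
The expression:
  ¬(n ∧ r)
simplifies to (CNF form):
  ¬n ∨ ¬r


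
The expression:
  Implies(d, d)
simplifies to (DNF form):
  True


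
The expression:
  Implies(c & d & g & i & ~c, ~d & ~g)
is always true.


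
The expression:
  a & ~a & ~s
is never true.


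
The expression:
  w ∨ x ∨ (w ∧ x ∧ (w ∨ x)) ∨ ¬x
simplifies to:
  True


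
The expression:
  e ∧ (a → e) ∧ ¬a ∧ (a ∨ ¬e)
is never true.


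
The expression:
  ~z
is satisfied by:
  {z: False}


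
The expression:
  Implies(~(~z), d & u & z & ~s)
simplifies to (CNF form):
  (d | ~z) & (u | ~z) & (~s | ~z)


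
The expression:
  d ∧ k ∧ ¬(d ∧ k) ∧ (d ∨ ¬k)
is never true.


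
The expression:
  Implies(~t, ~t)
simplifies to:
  True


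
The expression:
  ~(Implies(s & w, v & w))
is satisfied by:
  {w: True, s: True, v: False}


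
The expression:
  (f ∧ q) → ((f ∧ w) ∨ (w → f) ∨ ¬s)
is always true.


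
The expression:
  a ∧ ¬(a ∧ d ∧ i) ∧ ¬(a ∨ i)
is never true.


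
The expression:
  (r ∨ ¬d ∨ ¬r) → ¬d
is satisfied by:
  {d: False}


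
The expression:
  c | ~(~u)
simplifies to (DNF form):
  c | u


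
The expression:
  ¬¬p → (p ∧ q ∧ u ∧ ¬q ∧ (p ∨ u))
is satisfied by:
  {p: False}


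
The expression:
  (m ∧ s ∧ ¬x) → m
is always true.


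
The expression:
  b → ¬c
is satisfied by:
  {c: False, b: False}
  {b: True, c: False}
  {c: True, b: False}


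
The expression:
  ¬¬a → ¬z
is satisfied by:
  {z: False, a: False}
  {a: True, z: False}
  {z: True, a: False}


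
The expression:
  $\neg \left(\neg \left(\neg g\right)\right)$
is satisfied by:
  {g: False}


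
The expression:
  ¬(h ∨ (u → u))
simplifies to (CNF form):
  False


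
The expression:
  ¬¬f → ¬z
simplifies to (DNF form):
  ¬f ∨ ¬z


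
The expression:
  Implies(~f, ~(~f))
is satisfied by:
  {f: True}


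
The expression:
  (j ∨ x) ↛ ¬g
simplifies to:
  g ∧ (j ∨ x)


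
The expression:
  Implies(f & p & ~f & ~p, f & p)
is always true.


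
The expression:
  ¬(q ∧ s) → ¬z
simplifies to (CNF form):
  (q ∨ ¬z) ∧ (s ∨ ¬z)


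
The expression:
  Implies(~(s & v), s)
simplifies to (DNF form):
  s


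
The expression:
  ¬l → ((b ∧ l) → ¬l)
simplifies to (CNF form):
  True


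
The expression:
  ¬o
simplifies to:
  ¬o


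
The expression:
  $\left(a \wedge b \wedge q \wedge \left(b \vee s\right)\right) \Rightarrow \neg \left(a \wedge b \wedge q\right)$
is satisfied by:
  {q: False, a: False, b: False}
  {b: True, q: False, a: False}
  {a: True, q: False, b: False}
  {b: True, a: True, q: False}
  {q: True, b: False, a: False}
  {b: True, q: True, a: False}
  {a: True, q: True, b: False}


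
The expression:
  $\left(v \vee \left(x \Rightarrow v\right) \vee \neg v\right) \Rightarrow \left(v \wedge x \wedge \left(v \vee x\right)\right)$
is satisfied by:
  {x: True, v: True}


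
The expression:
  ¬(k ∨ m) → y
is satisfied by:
  {y: True, k: True, m: True}
  {y: True, k: True, m: False}
  {y: True, m: True, k: False}
  {y: True, m: False, k: False}
  {k: True, m: True, y: False}
  {k: True, m: False, y: False}
  {m: True, k: False, y: False}


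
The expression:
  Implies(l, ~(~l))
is always true.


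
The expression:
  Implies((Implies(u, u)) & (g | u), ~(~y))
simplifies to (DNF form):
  y | (~g & ~u)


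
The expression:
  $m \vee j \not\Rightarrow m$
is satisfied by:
  {m: True, j: True}
  {m: True, j: False}
  {j: True, m: False}


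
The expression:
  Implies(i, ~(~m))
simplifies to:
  m | ~i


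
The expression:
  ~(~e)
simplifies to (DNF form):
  e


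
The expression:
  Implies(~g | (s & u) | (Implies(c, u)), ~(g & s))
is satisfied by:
  {c: True, u: False, s: False, g: False}
  {c: False, u: False, s: False, g: False}
  {c: True, u: True, s: False, g: False}
  {u: True, c: False, s: False, g: False}
  {g: True, c: True, u: False, s: False}
  {g: True, c: False, u: False, s: False}
  {g: True, c: True, u: True, s: False}
  {g: True, u: True, c: False, s: False}
  {s: True, c: True, g: False, u: False}
  {s: True, g: False, u: False, c: False}
  {c: True, s: True, u: True, g: False}
  {s: True, u: True, g: False, c: False}
  {c: True, s: True, g: True, u: False}


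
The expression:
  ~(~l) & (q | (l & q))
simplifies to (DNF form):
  l & q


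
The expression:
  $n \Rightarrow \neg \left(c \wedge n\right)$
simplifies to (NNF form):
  $\neg c \vee \neg n$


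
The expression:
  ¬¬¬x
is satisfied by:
  {x: False}


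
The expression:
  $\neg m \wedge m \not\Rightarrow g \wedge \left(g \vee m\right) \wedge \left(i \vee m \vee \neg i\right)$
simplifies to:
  $\text{False}$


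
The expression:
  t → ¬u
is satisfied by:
  {u: False, t: False}
  {t: True, u: False}
  {u: True, t: False}


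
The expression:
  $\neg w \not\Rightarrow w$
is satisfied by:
  {w: False}


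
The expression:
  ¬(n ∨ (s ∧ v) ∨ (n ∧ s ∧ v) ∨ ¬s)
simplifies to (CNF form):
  s ∧ ¬n ∧ ¬v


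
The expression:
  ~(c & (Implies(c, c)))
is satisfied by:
  {c: False}


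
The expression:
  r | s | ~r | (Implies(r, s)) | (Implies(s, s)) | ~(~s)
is always true.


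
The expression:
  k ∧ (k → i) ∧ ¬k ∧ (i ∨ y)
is never true.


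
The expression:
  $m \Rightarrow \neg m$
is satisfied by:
  {m: False}


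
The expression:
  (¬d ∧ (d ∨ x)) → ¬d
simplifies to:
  True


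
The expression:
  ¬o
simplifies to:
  ¬o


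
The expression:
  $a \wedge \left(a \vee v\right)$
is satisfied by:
  {a: True}


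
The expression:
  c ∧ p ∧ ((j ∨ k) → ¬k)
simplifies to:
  c ∧ p ∧ ¬k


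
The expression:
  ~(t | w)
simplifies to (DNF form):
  ~t & ~w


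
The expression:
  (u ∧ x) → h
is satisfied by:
  {h: True, u: False, x: False}
  {u: False, x: False, h: False}
  {x: True, h: True, u: False}
  {x: True, u: False, h: False}
  {h: True, u: True, x: False}
  {u: True, h: False, x: False}
  {x: True, u: True, h: True}


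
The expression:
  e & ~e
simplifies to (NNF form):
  False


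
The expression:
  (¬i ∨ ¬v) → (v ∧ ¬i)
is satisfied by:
  {v: True}


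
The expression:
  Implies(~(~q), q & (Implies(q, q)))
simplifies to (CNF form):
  True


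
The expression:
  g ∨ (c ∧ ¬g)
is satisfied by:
  {c: True, g: True}
  {c: True, g: False}
  {g: True, c: False}


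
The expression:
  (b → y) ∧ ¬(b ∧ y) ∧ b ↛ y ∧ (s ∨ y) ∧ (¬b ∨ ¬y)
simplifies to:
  False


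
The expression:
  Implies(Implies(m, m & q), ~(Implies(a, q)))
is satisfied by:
  {a: True, m: True, q: False}
  {a: True, q: False, m: False}
  {m: True, q: False, a: False}


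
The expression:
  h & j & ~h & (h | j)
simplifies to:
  False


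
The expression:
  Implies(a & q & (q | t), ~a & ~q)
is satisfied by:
  {q: False, a: False}
  {a: True, q: False}
  {q: True, a: False}


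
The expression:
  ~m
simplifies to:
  ~m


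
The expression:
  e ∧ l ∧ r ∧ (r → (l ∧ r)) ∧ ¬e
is never true.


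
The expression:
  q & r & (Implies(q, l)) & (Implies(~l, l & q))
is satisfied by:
  {r: True, q: True, l: True}


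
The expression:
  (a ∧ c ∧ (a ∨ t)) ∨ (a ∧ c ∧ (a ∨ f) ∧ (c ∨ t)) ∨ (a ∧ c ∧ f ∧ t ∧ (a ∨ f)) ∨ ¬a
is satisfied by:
  {c: True, a: False}
  {a: False, c: False}
  {a: True, c: True}


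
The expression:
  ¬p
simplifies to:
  ¬p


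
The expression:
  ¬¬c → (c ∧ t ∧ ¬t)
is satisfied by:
  {c: False}


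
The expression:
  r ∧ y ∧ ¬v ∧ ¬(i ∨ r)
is never true.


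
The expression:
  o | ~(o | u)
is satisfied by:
  {o: True, u: False}
  {u: False, o: False}
  {u: True, o: True}


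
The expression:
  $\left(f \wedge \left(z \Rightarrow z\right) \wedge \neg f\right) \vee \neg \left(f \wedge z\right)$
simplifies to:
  $\neg f \vee \neg z$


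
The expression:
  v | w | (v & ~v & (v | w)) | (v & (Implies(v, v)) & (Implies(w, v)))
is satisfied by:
  {v: True, w: True}
  {v: True, w: False}
  {w: True, v: False}


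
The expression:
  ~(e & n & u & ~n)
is always true.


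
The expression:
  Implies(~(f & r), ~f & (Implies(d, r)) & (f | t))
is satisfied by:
  {r: True, t: True, f: False, d: False}
  {r: True, d: True, t: True, f: False}
  {r: True, f: True, t: True, d: False}
  {r: True, f: True, t: False, d: False}
  {r: True, f: True, d: True, t: True}
  {r: True, f: True, d: True, t: False}
  {t: True, d: False, f: False, r: False}


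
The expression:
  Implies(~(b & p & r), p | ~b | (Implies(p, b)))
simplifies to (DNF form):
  True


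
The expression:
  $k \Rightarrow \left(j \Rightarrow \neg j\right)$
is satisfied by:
  {k: False, j: False}
  {j: True, k: False}
  {k: True, j: False}


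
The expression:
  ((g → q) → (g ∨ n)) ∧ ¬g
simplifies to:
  n ∧ ¬g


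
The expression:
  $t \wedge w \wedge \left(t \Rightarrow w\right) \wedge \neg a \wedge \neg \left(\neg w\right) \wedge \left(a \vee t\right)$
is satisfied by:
  {t: True, w: True, a: False}


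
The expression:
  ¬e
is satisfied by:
  {e: False}


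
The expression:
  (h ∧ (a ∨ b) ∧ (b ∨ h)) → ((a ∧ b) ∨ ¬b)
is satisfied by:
  {a: True, h: False, b: False}
  {h: False, b: False, a: False}
  {a: True, b: True, h: False}
  {b: True, h: False, a: False}
  {a: True, h: True, b: False}
  {h: True, a: False, b: False}
  {a: True, b: True, h: True}


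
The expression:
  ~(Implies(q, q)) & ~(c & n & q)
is never true.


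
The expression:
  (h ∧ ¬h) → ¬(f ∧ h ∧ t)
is always true.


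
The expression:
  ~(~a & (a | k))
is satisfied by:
  {a: True, k: False}
  {k: False, a: False}
  {k: True, a: True}


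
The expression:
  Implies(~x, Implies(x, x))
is always true.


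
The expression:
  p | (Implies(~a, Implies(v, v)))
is always true.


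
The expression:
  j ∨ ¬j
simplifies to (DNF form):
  True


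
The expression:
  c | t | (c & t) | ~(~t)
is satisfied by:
  {t: True, c: True}
  {t: True, c: False}
  {c: True, t: False}


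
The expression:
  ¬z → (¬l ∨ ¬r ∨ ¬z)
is always true.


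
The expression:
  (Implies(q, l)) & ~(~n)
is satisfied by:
  {l: True, n: True, q: False}
  {n: True, q: False, l: False}
  {q: True, l: True, n: True}


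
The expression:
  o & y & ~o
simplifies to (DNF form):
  False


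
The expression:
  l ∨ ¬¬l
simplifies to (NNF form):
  l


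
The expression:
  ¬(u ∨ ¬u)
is never true.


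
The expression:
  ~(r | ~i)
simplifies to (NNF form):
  i & ~r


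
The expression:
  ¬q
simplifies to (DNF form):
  ¬q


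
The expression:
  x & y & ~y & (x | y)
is never true.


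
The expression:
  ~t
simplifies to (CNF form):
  ~t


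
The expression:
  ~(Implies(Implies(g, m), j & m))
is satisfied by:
  {g: False, m: False, j: False}
  {j: True, g: False, m: False}
  {m: True, g: False, j: False}
  {m: True, g: True, j: False}


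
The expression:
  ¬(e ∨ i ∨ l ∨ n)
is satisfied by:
  {n: False, i: False, e: False, l: False}


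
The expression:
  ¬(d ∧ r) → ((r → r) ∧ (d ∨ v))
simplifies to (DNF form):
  d ∨ v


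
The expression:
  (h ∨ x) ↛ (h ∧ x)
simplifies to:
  (h ∧ ¬x) ∨ (x ∧ ¬h)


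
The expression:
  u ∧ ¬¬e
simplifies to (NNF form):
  e ∧ u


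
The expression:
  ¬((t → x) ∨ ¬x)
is never true.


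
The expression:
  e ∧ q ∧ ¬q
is never true.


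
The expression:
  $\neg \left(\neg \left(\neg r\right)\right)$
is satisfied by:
  {r: False}


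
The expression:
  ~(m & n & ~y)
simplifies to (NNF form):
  y | ~m | ~n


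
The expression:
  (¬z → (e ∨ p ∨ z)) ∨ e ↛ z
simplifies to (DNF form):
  e ∨ p ∨ z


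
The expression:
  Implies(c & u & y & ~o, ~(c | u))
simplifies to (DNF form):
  o | ~c | ~u | ~y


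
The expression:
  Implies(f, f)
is always true.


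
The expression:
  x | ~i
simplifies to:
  x | ~i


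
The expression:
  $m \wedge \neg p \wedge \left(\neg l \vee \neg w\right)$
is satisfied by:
  {m: True, l: False, w: False, p: False}
  {m: True, w: True, l: False, p: False}
  {m: True, l: True, w: False, p: False}


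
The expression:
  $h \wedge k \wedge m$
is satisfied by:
  {h: True, m: True, k: True}


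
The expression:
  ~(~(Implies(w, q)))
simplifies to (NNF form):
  q | ~w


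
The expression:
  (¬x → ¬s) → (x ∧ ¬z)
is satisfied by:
  {s: True, z: False, x: False}
  {x: True, s: True, z: False}
  {x: True, s: False, z: False}
  {z: True, s: True, x: False}


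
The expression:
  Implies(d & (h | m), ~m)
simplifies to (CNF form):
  ~d | ~m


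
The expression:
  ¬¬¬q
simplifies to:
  ¬q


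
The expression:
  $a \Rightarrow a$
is always true.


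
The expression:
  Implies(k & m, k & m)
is always true.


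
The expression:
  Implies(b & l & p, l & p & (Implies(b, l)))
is always true.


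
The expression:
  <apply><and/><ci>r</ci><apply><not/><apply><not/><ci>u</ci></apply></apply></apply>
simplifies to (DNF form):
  <apply><and/><ci>r</ci><ci>u</ci></apply>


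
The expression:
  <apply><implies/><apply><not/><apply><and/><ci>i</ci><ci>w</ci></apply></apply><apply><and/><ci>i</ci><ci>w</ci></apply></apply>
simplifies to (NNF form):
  <apply><and/><ci>i</ci><ci>w</ci></apply>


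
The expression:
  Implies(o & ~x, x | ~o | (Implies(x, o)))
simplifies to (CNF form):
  True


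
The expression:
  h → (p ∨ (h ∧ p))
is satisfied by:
  {p: True, h: False}
  {h: False, p: False}
  {h: True, p: True}


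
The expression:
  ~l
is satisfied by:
  {l: False}


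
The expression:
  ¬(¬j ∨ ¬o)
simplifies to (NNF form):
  j ∧ o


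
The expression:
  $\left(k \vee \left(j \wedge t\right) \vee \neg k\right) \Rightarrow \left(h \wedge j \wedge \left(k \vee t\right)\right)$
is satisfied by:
  {h: True, j: True, k: True, t: True}
  {h: True, j: True, k: True, t: False}
  {h: True, j: True, t: True, k: False}
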